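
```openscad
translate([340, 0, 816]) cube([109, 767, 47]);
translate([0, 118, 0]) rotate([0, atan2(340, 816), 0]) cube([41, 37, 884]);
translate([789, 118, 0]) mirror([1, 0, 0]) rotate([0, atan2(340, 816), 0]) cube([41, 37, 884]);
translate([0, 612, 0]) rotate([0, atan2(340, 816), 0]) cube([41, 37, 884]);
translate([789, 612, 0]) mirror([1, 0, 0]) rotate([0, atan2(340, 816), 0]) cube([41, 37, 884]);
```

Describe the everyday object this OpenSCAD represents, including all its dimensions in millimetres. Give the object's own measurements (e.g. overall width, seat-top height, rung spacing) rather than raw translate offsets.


A sawhorse. A 109×767×47 mm beam (x, y, z) sits on two A-frame leg pairs. Each pair is two raked legs of 41×37 mm section (37 mm along y) splaying symmetrically in x. Each leg rises 816 mm vertically over 340 mm of horizontal reach and is 884 mm long along its own axis. Every leg's outer bottom edge rests on the floor and its outer top edge meets a bottom edge of the beam — the left legs (tilting toward +x) meet the beam's −x bottom edge, the right legs (their mirror images, tilting toward −x) meet its +x bottom edge — so the leg tops tuck under the beam, the beam's underside is 816 mm above the floor, and the feet are 789 mm apart outside-to-outside with the beam centred between them. The two leg pairs are set in 118 mm from either end of the beam.


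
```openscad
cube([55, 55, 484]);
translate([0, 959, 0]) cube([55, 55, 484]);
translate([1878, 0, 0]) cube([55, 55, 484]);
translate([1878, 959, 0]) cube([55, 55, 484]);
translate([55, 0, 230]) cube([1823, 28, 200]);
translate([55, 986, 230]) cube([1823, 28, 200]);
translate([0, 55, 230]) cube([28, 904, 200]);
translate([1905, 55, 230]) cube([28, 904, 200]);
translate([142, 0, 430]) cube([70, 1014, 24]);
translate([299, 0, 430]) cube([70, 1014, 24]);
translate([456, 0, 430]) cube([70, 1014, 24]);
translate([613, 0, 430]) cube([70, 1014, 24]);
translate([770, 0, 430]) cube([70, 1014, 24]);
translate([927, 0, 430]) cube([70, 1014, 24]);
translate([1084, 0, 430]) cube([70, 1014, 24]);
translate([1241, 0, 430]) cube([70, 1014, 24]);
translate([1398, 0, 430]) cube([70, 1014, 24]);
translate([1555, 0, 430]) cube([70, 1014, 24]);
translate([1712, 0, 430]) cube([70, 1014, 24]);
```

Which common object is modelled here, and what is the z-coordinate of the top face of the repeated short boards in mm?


A bed frame. The slat-top height is 454 mm.

Four posts, four rails, and a row of slats — a bed frame. Slats sit on the rails at z = 230 + 200 = 430; with slat thickness 24, the top is 454 mm.


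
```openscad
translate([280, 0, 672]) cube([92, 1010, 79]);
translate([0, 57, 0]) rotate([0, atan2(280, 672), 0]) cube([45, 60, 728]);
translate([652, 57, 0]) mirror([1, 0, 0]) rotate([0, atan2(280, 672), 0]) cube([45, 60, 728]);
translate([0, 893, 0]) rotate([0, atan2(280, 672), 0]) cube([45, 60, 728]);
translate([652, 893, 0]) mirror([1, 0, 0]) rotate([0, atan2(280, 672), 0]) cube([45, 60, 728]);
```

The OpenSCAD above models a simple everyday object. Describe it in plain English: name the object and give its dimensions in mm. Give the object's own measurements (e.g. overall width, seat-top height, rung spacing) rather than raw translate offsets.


A sawhorse. A 92×1010×79 mm beam (x, y, z) sits on two A-frame leg pairs. Each pair is two raked legs of 45×60 mm section (60 mm along y) splaying symmetrically in x. Each leg rises 672 mm vertically over 280 mm of horizontal reach and is 728 mm long along its own axis. Every leg's outer bottom edge rests on the floor and its outer top edge meets a bottom edge of the beam — the left legs (tilting toward +x) meet the beam's −x bottom edge, the right legs (their mirror images, tilting toward −x) meet its +x bottom edge — so the leg tops tuck under the beam, the beam's underside is 672 mm above the floor, and the feet are 652 mm apart outside-to-outside with the beam centred between them. The two leg pairs are set in 57 mm from either end of the beam.


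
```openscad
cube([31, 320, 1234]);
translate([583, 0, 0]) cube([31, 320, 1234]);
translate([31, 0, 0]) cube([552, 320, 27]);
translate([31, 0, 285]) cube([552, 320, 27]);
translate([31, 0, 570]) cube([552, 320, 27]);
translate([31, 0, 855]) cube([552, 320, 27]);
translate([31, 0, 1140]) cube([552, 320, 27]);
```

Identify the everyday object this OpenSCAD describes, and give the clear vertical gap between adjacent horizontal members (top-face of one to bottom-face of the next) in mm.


A bookshelf. The clear shelf gap is 258 mm.

Two tall side panels with 5 horizontal boards between them — a bookshelf. The first two shelf undersides are at z = 0 and z = 285; with shelf thickness 27, the clear gap is 285 − 0 − 27 = 258 mm.


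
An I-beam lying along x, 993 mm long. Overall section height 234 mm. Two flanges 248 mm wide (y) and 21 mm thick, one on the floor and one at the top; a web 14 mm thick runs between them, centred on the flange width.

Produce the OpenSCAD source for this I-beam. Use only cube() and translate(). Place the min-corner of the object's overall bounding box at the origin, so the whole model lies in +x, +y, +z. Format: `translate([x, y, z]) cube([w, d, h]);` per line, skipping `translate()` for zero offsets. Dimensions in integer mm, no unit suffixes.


cube([993, 248, 21]);
translate([0, 117, 21]) cube([993, 14, 192]);
translate([0, 0, 213]) cube([993, 248, 21]);


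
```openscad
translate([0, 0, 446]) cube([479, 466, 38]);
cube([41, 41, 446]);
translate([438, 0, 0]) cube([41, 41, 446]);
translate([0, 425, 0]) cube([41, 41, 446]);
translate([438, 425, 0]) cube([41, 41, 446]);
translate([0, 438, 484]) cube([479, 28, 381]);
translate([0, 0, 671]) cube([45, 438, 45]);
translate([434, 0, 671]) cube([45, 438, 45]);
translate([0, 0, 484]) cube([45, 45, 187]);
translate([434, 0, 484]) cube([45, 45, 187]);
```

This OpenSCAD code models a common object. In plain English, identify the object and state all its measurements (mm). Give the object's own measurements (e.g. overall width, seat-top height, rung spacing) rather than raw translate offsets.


A chair. The seat is a 479×466×38 mm slab with its top at z = 484 mm, on four 41×41 mm corner legs (flush with the seat edges, standing on z = 0). A flat backrest 28 mm thick, 381 mm tall, spans the full seat width and rises from the seat top along its +y edge, rear face flush with the rear of the seat. Two armrests of 45×45 mm section run along each side from the seat's front edge to the front of the backrest, top faces 232 mm above the seat top and outer faces flush with the seat's x-edges; a 45×45 mm post under the front of each armrest stands on the seat at the front corner.


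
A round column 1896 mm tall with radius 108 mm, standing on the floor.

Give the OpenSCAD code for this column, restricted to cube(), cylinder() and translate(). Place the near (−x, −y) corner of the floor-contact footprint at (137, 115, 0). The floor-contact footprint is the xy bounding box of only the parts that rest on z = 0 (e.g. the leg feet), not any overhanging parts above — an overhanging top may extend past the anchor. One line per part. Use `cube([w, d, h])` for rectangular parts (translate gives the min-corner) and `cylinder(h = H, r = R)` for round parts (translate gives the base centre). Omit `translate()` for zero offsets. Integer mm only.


translate([245, 223, 0]) cylinder(h = 1896, r = 108);


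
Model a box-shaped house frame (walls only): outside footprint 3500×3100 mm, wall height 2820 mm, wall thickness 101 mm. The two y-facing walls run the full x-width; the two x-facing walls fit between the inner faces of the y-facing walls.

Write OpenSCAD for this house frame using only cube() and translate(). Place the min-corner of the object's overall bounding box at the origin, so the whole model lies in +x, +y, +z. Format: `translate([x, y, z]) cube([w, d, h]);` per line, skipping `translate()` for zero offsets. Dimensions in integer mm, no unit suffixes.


cube([3500, 101, 2820]);
translate([0, 2999, 0]) cube([3500, 101, 2820]);
translate([0, 101, 0]) cube([101, 2898, 2820]);
translate([3399, 101, 0]) cube([101, 2898, 2820]);


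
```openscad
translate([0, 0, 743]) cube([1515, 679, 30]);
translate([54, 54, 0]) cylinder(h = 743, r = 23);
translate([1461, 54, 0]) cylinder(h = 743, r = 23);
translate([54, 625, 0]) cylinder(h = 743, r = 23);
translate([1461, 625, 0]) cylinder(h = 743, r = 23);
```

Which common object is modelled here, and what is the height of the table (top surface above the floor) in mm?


A table. The table height is 773 mm.

A 1515×679×30 slab sits at z = 743 on four Ø46 mm round legs — a table. The top surface is at 743 + 30 = 773 mm.


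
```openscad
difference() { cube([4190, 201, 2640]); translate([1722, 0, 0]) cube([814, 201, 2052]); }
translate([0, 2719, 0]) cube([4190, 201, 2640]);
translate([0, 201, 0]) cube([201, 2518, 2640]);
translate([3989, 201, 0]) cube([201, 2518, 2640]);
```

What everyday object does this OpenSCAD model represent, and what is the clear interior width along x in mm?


A single room. The interior width is 3788 mm.

Four walls enclosing a rectangle with a door in the front wall — a room. Outside width 4190 minus two 201 mm walls gives 3788 mm.


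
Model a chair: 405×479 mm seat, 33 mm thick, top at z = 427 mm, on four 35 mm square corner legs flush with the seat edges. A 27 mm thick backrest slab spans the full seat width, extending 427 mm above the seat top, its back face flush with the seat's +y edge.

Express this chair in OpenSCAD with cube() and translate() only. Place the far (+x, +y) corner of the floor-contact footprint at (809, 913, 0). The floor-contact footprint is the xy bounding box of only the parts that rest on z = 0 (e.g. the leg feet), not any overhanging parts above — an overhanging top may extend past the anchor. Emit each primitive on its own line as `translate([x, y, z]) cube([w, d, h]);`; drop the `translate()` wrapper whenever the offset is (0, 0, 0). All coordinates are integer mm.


translate([404, 434, 394]) cube([405, 479, 33]);
translate([404, 434, 0]) cube([35, 35, 394]);
translate([774, 434, 0]) cube([35, 35, 394]);
translate([404, 878, 0]) cube([35, 35, 394]);
translate([774, 878, 0]) cube([35, 35, 394]);
translate([404, 886, 427]) cube([405, 27, 427]);


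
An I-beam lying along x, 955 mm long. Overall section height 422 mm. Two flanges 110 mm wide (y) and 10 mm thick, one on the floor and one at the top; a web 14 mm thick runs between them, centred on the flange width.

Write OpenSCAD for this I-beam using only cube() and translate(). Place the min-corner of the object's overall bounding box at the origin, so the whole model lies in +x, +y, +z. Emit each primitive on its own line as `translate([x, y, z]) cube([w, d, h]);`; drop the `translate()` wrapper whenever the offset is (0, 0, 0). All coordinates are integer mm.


cube([955, 110, 10]);
translate([0, 48, 10]) cube([955, 14, 402]);
translate([0, 0, 412]) cube([955, 110, 10]);


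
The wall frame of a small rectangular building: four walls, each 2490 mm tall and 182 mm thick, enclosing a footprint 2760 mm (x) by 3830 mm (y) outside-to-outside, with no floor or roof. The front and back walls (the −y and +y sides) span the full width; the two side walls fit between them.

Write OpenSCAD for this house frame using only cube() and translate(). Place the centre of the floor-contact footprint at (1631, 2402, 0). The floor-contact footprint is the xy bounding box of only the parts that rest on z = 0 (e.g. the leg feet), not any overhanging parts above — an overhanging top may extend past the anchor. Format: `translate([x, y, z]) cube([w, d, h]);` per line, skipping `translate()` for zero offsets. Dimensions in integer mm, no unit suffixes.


translate([251, 487, 0]) cube([2760, 182, 2490]);
translate([251, 4135, 0]) cube([2760, 182, 2490]);
translate([251, 669, 0]) cube([182, 3466, 2490]);
translate([2829, 669, 0]) cube([182, 3466, 2490]);


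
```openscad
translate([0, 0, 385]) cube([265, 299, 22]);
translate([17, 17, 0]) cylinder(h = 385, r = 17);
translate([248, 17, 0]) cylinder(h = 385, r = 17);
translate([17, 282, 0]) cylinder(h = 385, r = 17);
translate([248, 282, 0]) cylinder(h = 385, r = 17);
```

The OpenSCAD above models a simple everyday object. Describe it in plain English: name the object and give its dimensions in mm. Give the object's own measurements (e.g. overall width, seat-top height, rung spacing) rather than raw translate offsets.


A simple wooden stool: a rectangular seat 265 mm (x) by 299 mm (y), 22 mm thick, top face at z = 407 mm, on four round legs, each 34 mm in diameter. The legs rest on z = 0, each leg's axis is inset half a diameter from the nearest pair of seat edges (so the leg's bounding box is flush with the corner).


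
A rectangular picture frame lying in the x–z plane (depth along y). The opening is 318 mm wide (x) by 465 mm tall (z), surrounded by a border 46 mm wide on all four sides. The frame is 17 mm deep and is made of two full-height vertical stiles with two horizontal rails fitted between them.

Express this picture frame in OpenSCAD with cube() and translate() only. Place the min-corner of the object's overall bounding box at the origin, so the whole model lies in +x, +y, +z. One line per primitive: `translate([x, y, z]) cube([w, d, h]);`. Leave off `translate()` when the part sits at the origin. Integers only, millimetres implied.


cube([46, 17, 557]);
translate([364, 0, 0]) cube([46, 17, 557]);
translate([46, 0, 0]) cube([318, 17, 46]);
translate([46, 0, 511]) cube([318, 17, 46]);


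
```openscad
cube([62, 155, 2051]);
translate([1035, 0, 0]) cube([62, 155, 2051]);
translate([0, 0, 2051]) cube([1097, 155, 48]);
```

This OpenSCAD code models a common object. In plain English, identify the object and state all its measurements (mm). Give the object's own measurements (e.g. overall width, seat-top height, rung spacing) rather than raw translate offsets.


A door frame. The clear opening is 973 mm wide and 2051 mm high. Two 62 mm wide jambs, 155 mm deep, stand either side of the opening from the floor to the top of the opening. A 48 mm thick head sits across the top of both jambs, spanning the full outside width of the frame.


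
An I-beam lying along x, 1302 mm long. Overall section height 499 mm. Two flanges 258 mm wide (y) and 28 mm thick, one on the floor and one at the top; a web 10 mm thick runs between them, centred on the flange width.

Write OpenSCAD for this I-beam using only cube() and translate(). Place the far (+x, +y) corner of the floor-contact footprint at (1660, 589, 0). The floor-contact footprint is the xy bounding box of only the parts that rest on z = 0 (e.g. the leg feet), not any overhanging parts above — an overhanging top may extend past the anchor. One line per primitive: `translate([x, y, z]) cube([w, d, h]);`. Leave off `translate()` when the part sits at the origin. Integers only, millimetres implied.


translate([358, 331, 0]) cube([1302, 258, 28]);
translate([358, 455, 28]) cube([1302, 10, 443]);
translate([358, 331, 471]) cube([1302, 258, 28]);


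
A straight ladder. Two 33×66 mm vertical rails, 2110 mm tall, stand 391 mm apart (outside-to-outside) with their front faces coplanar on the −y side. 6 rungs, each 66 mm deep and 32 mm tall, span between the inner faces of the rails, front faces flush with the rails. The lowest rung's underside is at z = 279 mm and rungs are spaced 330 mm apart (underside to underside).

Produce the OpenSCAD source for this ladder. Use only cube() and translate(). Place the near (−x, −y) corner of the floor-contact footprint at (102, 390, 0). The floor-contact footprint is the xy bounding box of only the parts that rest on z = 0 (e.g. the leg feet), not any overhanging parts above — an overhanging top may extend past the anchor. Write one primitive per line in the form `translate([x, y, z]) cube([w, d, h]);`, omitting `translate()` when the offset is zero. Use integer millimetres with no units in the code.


translate([102, 390, 0]) cube([33, 66, 2110]);
translate([460, 390, 0]) cube([33, 66, 2110]);
translate([135, 390, 279]) cube([325, 66, 32]);
translate([135, 390, 609]) cube([325, 66, 32]);
translate([135, 390, 939]) cube([325, 66, 32]);
translate([135, 390, 1269]) cube([325, 66, 32]);
translate([135, 390, 1599]) cube([325, 66, 32]);
translate([135, 390, 1929]) cube([325, 66, 32]);


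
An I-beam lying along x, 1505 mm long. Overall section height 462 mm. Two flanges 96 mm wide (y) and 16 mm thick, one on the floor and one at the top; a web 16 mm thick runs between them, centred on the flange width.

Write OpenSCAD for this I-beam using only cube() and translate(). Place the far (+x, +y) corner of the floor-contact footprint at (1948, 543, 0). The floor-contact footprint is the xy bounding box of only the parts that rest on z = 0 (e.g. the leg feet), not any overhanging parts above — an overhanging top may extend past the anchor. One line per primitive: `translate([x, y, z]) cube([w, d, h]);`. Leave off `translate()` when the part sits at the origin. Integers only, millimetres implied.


translate([443, 447, 0]) cube([1505, 96, 16]);
translate([443, 487, 16]) cube([1505, 16, 430]);
translate([443, 447, 446]) cube([1505, 96, 16]);


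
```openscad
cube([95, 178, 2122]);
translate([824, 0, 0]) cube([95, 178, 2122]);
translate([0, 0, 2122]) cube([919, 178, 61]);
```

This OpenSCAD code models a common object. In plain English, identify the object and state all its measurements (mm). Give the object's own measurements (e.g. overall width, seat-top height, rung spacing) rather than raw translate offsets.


A door frame. The clear opening is 729 mm wide and 2122 mm high. Two 95 mm wide jambs, 178 mm deep, stand either side of the opening from the floor to the top of the opening. A 61 mm thick head sits across the top of both jambs, spanning the full outside width of the frame.


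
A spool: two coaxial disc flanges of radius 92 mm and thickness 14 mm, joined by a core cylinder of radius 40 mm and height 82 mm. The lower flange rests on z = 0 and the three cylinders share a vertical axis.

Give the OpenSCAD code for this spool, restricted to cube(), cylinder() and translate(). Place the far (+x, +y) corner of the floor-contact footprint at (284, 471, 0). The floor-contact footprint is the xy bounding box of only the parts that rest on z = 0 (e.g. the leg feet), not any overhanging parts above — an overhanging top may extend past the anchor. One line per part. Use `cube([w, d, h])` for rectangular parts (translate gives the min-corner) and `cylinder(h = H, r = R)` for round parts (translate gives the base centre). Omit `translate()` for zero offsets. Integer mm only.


translate([192, 379, 0]) cylinder(h = 14, r = 92);
translate([192, 379, 14]) cylinder(h = 82, r = 40);
translate([192, 379, 96]) cylinder(h = 14, r = 92);


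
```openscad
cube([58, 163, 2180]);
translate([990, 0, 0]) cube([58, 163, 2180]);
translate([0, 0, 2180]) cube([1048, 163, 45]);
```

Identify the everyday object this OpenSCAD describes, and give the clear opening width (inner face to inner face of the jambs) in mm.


A door frame. The clear opening width is 932 mm.

Two 2180 mm tall posts with a header on top — a door frame. The left jamb is 58 mm wide at x = 0; the right jamb starts at x = 990. The clear opening is 990 − 58 = 932 mm.


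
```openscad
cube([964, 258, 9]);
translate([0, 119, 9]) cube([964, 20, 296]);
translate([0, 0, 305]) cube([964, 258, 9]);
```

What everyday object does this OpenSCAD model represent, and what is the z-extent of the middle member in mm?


An I-beam. The web height is 296 mm.

Two wide flanges with a thin centred web — an I-beam. Overall 314 mm minus two 9 mm flanges gives a web of 314 − 2·9 = 296 mm.


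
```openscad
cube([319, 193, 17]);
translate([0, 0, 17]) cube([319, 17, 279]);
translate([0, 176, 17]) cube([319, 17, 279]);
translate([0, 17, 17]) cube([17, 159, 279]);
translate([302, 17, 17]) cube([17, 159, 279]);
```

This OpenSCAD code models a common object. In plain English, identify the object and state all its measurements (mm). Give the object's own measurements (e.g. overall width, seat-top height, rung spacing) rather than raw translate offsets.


An open-topped rectangular box: outside dimensions 319×193×296 mm, with a uniform wall and base thickness of 17 mm. The base is a full 319×193 slab on the floor; four walls sit on top of the base. The front and back walls (the −y and +y sides) span the full width; the two side walls fit between them.


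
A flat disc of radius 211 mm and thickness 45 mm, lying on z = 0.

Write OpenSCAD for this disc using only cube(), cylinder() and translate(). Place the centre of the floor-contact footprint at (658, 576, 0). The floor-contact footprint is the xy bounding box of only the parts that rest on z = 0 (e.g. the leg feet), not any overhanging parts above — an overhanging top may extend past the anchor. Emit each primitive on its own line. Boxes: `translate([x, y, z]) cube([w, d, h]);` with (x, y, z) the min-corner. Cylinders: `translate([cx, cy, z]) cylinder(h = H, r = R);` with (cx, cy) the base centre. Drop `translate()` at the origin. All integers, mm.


translate([658, 576, 0]) cylinder(h = 45, r = 211);


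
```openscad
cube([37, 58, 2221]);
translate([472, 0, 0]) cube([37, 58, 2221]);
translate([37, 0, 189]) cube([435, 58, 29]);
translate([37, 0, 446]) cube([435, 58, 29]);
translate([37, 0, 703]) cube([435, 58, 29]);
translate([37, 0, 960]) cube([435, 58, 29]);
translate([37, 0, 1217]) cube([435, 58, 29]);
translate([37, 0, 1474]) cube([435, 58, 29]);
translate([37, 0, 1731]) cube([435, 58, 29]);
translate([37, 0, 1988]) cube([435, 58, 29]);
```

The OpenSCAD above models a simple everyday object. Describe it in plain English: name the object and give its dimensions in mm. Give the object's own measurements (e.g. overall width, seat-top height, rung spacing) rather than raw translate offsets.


A straight ladder. Two 37×58 mm vertical rails, 2221 mm tall, stand 509 mm apart (outside-to-outside) with their front faces coplanar on the −y side. 8 rungs, each 58 mm deep and 29 mm tall, span between the inner faces of the rails, front faces flush with the rails. The lowest rung's underside is at z = 189 mm and rungs are spaced 257 mm apart (underside to underside).


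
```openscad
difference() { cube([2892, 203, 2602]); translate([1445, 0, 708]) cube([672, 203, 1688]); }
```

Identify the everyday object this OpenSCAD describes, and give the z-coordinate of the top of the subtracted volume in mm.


A wall with a window opening. The window head height is 2396 mm.

A wall with a rectangular opening subtracted — a window. Sill at z = 708, opening 1688 mm tall, so the head is at 708 + 1688 = 2396 mm.


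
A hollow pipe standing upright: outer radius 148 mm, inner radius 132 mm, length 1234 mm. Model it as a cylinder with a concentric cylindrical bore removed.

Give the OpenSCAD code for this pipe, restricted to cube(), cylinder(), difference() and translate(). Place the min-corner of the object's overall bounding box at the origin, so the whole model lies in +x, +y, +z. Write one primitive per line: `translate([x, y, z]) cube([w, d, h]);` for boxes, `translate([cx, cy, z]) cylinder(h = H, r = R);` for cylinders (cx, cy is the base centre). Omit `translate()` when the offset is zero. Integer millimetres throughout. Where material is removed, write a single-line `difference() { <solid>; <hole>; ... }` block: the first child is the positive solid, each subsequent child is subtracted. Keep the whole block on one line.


difference() { translate([148, 148, 0]) cylinder(h = 1234, r = 148); translate([148, 148, 0]) cylinder(h = 1234, r = 132); }


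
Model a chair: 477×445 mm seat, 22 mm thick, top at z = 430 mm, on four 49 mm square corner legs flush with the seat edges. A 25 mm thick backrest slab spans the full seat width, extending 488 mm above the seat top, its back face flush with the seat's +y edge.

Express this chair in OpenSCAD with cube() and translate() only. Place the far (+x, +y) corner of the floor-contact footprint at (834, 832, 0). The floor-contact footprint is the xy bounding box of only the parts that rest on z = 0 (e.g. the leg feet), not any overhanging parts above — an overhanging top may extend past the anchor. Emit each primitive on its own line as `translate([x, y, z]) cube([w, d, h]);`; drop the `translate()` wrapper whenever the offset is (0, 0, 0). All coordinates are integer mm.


// leg_h = 430 - 22 = 408
translate([357, 387, 408]) cube([477, 445, 22]);
translate([357, 387, 0]) cube([49, 49, 408]);
translate([785, 387, 0]) cube([49, 49, 408]);
translate([357, 783, 0]) cube([49, 49, 408]);
translate([785, 783, 0]) cube([49, 49, 408]);
translate([357, 807, 430]) cube([477, 25, 488]);


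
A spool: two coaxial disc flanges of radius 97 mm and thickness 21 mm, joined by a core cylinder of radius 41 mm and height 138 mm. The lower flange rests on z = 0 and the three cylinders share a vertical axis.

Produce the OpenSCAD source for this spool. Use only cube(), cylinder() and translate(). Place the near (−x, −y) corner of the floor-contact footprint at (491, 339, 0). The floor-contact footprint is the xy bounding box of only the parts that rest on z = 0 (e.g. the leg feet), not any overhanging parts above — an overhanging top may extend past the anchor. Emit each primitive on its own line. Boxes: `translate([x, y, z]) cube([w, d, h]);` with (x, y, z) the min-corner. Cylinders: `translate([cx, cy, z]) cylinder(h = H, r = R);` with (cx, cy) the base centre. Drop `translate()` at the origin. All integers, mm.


translate([588, 436, 0]) cylinder(h = 21, r = 97);
translate([588, 436, 21]) cylinder(h = 138, r = 41);
translate([588, 436, 159]) cylinder(h = 21, r = 97);


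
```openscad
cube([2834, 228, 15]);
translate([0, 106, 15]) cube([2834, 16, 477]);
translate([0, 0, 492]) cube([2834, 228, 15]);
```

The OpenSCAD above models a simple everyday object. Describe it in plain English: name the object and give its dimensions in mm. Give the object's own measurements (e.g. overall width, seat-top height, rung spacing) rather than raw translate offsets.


An I-beam lying along x, 2834 mm long. Overall section height 507 mm. Two flanges 228 mm wide (y) and 15 mm thick, one on the floor and one at the top; a web 16 mm thick runs between them, centred on the flange width.


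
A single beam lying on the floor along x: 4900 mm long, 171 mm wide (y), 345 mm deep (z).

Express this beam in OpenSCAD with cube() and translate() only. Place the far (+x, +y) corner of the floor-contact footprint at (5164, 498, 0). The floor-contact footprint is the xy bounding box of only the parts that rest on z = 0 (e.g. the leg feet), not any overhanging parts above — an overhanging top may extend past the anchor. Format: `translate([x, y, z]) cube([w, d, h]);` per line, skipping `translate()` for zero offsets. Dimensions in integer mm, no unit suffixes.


translate([264, 327, 0]) cube([4900, 171, 345]);


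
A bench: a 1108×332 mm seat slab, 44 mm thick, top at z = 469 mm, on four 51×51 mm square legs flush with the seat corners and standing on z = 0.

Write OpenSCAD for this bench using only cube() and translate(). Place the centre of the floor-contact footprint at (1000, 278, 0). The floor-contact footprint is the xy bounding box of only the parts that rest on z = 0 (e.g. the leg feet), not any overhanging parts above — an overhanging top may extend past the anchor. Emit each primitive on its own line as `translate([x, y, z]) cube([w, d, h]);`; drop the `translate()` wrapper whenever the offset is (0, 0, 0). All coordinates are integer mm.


translate([446, 112, 425]) cube([1108, 332, 44]);
translate([446, 112, 0]) cube([51, 51, 425]);
translate([446, 393, 0]) cube([51, 51, 425]);
translate([1503, 112, 0]) cube([51, 51, 425]);
translate([1503, 393, 0]) cube([51, 51, 425]);


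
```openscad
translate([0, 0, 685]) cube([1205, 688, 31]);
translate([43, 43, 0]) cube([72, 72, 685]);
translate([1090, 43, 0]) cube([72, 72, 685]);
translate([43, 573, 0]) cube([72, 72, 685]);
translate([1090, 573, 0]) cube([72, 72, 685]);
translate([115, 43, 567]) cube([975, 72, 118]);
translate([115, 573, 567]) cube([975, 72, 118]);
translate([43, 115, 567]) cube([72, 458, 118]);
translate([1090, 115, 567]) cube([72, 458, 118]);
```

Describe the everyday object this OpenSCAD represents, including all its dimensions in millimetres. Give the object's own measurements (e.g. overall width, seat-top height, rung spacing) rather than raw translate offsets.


A rectangular dining table. The top is 1205×688×31 mm with its upper surface at z = 716 mm. It stands on four 72×72 mm square legs, each inset 43 mm from the nearest pair of top edges, running from the floor to the underside of the top. Four apron rails, 72 mm thick and 118 mm tall, run between adjacent legs with their top edges flush with the underside of the top and their outer faces flush with the legs' outer faces.


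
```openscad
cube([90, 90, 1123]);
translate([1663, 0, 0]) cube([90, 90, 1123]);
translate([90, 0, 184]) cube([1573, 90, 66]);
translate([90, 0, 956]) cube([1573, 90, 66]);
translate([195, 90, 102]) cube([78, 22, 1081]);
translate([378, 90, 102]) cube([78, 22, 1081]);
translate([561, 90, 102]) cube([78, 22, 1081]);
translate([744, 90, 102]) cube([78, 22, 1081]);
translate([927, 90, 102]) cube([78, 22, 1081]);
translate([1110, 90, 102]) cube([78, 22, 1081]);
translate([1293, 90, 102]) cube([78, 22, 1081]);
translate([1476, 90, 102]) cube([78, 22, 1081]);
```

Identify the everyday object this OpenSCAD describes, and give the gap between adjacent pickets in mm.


A fence section. The picket gap is 105 mm.

Two posts, two rails, 8 pickets — a fence section. Span 1573 mm holds 8 pickets of 78 mm with 9 equal gaps: ⌊(1573 − 8·78) / 9⌋ = 105 mm.


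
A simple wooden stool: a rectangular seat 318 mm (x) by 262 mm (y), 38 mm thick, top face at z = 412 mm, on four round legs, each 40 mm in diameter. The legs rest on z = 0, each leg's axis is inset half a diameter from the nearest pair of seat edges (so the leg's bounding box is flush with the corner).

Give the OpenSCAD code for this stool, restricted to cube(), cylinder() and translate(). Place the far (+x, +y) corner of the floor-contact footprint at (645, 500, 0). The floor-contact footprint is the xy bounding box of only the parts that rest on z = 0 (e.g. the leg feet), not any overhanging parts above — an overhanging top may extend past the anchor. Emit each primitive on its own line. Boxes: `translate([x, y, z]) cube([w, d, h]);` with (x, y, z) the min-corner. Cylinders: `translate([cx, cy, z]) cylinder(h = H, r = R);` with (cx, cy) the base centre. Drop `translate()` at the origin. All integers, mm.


// leg_h = 412 - 38 = 374
translate([327, 238, 374]) cube([318, 262, 38]);
translate([347, 258, 0]) cylinder(h = 374, r = 20);
translate([625, 258, 0]) cylinder(h = 374, r = 20);
translate([347, 480, 0]) cylinder(h = 374, r = 20);
translate([625, 480, 0]) cylinder(h = 374, r = 20);


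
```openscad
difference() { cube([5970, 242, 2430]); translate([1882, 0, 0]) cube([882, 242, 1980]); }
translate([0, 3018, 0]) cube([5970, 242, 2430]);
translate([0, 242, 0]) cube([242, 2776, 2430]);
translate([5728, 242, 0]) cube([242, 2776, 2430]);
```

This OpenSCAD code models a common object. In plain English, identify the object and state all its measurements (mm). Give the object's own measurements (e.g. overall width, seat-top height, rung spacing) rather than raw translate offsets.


A single room: four walls, each 2430 mm tall and 242 mm thick, enclosing an outside footprint 5970×3260 mm (x × y), no floor or roof. The front and back walls (−y and +y sides) run the full x-width; the side walls fit between their inner faces. A door opening 882 mm wide and 1980 mm tall is cut through the front wall from the floor up, its −x edge 1882 mm from the wall's −x end.


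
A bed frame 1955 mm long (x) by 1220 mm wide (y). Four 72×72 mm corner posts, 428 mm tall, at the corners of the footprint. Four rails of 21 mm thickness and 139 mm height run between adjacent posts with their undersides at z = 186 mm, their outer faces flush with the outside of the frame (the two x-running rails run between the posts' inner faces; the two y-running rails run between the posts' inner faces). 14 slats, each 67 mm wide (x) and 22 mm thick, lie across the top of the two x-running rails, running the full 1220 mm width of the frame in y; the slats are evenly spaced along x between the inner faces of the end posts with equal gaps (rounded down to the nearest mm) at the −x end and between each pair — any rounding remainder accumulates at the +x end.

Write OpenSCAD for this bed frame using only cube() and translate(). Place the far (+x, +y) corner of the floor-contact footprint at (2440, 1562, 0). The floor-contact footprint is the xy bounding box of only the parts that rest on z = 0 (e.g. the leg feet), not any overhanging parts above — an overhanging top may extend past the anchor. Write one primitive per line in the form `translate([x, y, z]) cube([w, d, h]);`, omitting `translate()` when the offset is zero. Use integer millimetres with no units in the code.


translate([485, 342, 0]) cube([72, 72, 428]);
translate([485, 1490, 0]) cube([72, 72, 428]);
translate([2368, 342, 0]) cube([72, 72, 428]);
translate([2368, 1490, 0]) cube([72, 72, 428]);
translate([557, 342, 186]) cube([1811, 21, 139]);
translate([557, 1541, 186]) cube([1811, 21, 139]);
translate([485, 414, 186]) cube([21, 1076, 139]);
translate([2419, 414, 186]) cube([21, 1076, 139]);
translate([615, 342, 325]) cube([67, 1220, 22]);
translate([740, 342, 325]) cube([67, 1220, 22]);
translate([865, 342, 325]) cube([67, 1220, 22]);
translate([990, 342, 325]) cube([67, 1220, 22]);
translate([1115, 342, 325]) cube([67, 1220, 22]);
translate([1240, 342, 325]) cube([67, 1220, 22]);
translate([1365, 342, 325]) cube([67, 1220, 22]);
translate([1490, 342, 325]) cube([67, 1220, 22]);
translate([1615, 342, 325]) cube([67, 1220, 22]);
translate([1740, 342, 325]) cube([67, 1220, 22]);
translate([1865, 342, 325]) cube([67, 1220, 22]);
translate([1990, 342, 325]) cube([67, 1220, 22]);
translate([2115, 342, 325]) cube([67, 1220, 22]);
translate([2240, 342, 325]) cube([67, 1220, 22]);


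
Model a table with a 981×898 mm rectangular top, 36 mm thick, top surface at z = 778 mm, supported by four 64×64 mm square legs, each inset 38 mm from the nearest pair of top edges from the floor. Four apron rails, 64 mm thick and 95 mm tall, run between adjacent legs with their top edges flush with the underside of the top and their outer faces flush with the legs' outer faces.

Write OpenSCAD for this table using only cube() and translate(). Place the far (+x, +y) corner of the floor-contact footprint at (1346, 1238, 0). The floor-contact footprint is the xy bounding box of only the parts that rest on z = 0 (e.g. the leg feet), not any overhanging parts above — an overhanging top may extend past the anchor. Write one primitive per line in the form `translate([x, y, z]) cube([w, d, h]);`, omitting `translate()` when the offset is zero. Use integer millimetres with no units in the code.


translate([403, 378, 742]) cube([981, 898, 36]);
translate([441, 416, 0]) cube([64, 64, 742]);
translate([1282, 416, 0]) cube([64, 64, 742]);
translate([441, 1174, 0]) cube([64, 64, 742]);
translate([1282, 1174, 0]) cube([64, 64, 742]);
translate([505, 416, 647]) cube([777, 64, 95]);
translate([505, 1174, 647]) cube([777, 64, 95]);
translate([441, 480, 647]) cube([64, 694, 95]);
translate([1282, 480, 647]) cube([64, 694, 95]);


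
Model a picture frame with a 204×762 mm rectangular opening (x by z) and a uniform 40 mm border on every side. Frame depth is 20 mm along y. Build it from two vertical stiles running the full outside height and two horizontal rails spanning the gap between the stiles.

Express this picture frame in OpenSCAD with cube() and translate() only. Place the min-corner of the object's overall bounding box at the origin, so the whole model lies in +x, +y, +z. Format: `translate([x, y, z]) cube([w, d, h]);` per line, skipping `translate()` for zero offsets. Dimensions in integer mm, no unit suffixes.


cube([40, 20, 842]);
translate([244, 0, 0]) cube([40, 20, 842]);
translate([40, 0, 0]) cube([204, 20, 40]);
translate([40, 0, 802]) cube([204, 20, 40]);


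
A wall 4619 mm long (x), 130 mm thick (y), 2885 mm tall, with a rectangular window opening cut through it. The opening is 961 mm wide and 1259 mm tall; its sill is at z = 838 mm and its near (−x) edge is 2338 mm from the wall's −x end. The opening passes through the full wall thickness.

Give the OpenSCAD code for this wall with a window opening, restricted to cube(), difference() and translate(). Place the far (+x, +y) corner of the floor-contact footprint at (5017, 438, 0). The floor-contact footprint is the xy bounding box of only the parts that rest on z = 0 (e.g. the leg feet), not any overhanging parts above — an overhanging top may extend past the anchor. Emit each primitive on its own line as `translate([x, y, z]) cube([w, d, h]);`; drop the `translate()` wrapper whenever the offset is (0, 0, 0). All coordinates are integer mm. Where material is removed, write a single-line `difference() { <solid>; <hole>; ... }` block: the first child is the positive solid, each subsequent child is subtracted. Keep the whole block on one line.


difference() { translate([398, 308, 0]) cube([4619, 130, 2885]); translate([2736, 308, 838]) cube([961, 130, 1259]); }


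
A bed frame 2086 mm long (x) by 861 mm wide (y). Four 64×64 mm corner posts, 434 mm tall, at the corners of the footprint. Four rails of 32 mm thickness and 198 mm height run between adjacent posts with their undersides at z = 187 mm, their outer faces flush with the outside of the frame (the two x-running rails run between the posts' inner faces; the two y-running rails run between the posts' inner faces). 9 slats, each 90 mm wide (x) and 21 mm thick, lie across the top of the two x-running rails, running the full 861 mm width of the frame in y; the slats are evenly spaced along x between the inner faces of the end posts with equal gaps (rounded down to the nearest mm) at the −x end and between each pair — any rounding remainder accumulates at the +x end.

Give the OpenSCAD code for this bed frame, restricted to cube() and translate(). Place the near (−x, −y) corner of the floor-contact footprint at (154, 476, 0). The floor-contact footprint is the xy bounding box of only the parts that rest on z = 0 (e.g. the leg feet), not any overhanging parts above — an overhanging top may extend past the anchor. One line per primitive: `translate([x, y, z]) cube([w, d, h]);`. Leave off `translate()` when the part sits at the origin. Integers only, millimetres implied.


translate([154, 476, 0]) cube([64, 64, 434]);
translate([154, 1273, 0]) cube([64, 64, 434]);
translate([2176, 476, 0]) cube([64, 64, 434]);
translate([2176, 1273, 0]) cube([64, 64, 434]);
translate([218, 476, 187]) cube([1958, 32, 198]);
translate([218, 1305, 187]) cube([1958, 32, 198]);
translate([154, 540, 187]) cube([32, 733, 198]);
translate([2208, 540, 187]) cube([32, 733, 198]);
translate([332, 476, 385]) cube([90, 861, 21]);
translate([536, 476, 385]) cube([90, 861, 21]);
translate([740, 476, 385]) cube([90, 861, 21]);
translate([944, 476, 385]) cube([90, 861, 21]);
translate([1148, 476, 385]) cube([90, 861, 21]);
translate([1352, 476, 385]) cube([90, 861, 21]);
translate([1556, 476, 385]) cube([90, 861, 21]);
translate([1760, 476, 385]) cube([90, 861, 21]);
translate([1964, 476, 385]) cube([90, 861, 21]);


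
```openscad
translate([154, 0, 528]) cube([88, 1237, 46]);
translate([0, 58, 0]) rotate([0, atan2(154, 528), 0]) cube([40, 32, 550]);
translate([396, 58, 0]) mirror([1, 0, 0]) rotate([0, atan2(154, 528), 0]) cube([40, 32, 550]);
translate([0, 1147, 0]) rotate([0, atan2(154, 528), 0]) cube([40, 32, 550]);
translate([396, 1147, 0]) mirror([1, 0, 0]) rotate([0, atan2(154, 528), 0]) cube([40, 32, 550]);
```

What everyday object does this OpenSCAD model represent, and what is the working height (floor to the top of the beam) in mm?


A sawhorse. The overall height is 574 mm.

A beam across two mirrored pairs of raked legs — a sawhorse. The beam's underside is at z = 528 (matching the legs' vertical rise in atan2(154, 528)) and the beam is 46 mm tall, so its top is at 528 + 46 = 574 mm. The raked legs top out at the beam's underside, so that is the highest point.
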